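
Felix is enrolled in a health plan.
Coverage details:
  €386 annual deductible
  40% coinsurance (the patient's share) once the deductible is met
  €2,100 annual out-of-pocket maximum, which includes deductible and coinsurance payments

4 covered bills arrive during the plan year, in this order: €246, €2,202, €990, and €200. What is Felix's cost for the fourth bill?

€80

Claim 1 (€246): all of it applies to the deductible. Patient owes €246 (running OOP €246).
Claim 2 (€2,202): €140 finishes the deductible; €2,062 goes to coinsurance; 40% of €2,062 = €824.80. Patient pays €964.80; OOP now €1,210.80.
Claim 3 (€990): deductible met; 40% of €990 = €396. Cost to patient: €396. OOP to date €1,606.80.
Claim 4 (€200): 40% coinsurance on €200 = €80. Patient pays €80; OOP now €1,686.80.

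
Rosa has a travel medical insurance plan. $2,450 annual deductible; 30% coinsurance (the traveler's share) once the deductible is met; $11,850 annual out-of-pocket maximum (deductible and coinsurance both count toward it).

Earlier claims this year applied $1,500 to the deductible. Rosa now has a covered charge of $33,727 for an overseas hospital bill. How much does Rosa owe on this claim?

$1,500 of the $2,450 deductible is already met, leaving $950.
The remaining $32,777 (= $33,727 − $950) moves to coinsurance.
Coinsurance: $32,777 × 30% = $9,833.10.
Traveler responsibility before any cap: $950 + $9,833.10 = $10,783.10.
That would bring total out-of-pocket to $12,283.10, past the $11,850 cap. The traveler is capped at $11,850 − $1,500 = $10,350 on this claim.

$10,350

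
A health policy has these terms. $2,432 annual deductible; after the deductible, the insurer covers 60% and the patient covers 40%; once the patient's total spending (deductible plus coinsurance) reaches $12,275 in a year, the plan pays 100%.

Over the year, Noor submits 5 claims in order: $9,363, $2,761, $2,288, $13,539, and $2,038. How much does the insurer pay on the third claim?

$1,372.80

Claim 1 ($9,363): $2,432 finishes the deductible; $6,931 goes to coinsurance; 40% of $6,931 = $2,772.40. Patient pays $5,204.40; OOP now $5,204.40. Plan pays $9,363 − $5,204.40 = $4,158.60.
Claim 2 ($2,761): deductible met; 40% of $2,761 = $1,104.40. Patient owes $1,104.40 (running OOP $6,308.80). Insurer: $2,761 − $1,104.40 = $1,656.60.
Claim 3 ($2,288): deductible met; 40% of $2,288 = $915.20. Cost to patient: $915.20. OOP to date $7,224. Insurer: $2,288 − $915.20 = $1,372.80.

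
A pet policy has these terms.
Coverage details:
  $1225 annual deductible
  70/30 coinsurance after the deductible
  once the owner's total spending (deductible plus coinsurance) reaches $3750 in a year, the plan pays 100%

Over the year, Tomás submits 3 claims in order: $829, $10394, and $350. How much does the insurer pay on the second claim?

$7473

Claim 1 — $829: fully absorbed by the deductible. Owner owes $829 (running OOP $829). Plan pays $829 − $829 = $0.
Claim 2 — $10394: $396 to deductible, leaving $9998; owner's 30% is $2999.40. Claim cost before the cap: $396 + $2999.40 = $3395.40. That would push OOP to $4224.40, over the $3750 cap, so owner pays $3750 − $829 = $2921. Plan pays $10394 − $2921 = $7473.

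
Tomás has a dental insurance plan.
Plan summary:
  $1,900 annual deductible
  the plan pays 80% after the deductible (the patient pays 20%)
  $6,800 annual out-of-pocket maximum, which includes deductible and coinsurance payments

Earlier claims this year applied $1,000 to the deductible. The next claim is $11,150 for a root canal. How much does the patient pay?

$1,000 of the $1,900 deductible is already met, leaving $900.
After the $900 deductible portion, $11,150 − $900 = $10,250 is subject to coinsurance.
Coinsurance: $10,250 × 20% = $2,050.
So the patient owes $900 + $2,050 = $2,950 before any cap.
Total out-of-pocket so far would be $1,000 + $2,950 = $3,950, below the $6,800 cap — no reduction.

$2,950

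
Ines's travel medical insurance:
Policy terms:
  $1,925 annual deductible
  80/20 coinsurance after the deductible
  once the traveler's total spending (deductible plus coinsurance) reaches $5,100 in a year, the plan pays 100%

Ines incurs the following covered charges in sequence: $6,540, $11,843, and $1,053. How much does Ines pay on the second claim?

$2,252

Claim 1 ($6,540): deductible takes $1,925, $4,615 remains; traveler's 20% is $923. Traveler owes $2,848 (running OOP $2,848).
Claim 2 ($11,843): 20% coinsurance on $11,843 = $2,368.60. OOP would hit $5,216.60 > $5,100, so the cap limits the traveler to $5,100 − $2,848 = $2,252.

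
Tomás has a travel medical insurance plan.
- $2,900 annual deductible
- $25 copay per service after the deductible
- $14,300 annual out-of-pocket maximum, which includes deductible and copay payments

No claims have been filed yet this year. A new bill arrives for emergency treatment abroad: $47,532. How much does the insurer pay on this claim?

$44,607

The full $2,900 deductible is still open; $2,900 of this bill applies to it.
After the $2,900 deductible portion, $47,532 − $2,900 = $44,632 is subject to the copay.
Copay on this service: $25.
So the traveler owes $2,900 + $25 = $2,925 before any cap.
Total out-of-pocket so far would be $0 + $2,925 = $2,925, below the $14,300 cap — no reduction.
The insurer covers the remainder: $47,532 − $2,925 = $44,607.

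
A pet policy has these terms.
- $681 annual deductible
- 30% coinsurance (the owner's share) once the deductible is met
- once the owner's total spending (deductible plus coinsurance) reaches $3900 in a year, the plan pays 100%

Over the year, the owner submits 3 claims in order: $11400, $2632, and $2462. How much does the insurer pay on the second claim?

$2628.70

#1 ($11400): $681 finishes the deductible; $10719 goes to coinsurance; coinsurance $10719 × 30% = $3215.70. Owner pays $3896.70; OOP now $3896.70. Plan pays $11400 − $3896.70 = $7503.30.
#2 ($2632): deductible met; 30% of $2632 = $789.60. That would push OOP to $4686.30, over the $3900 cap, so owner pays $3900 − $3896.70 = $3.30. Plan pays $2632 − $3.30 = $2628.70.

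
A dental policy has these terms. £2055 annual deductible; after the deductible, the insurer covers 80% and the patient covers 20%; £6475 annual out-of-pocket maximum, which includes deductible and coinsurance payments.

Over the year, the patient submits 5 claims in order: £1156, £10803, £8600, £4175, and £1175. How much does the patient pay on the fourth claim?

£719.20

Bill 1, £1156: entire amount goes to the deductible. Patient pays £1156; OOP now £1156.
Bill 2, £10803: deductible takes £899, £9904 remains; patient's 20% is £1980.80. Cost to patient: £2879.80. OOP to date £4035.80.
Bill 3, £8600: deductible already satisfied, so patient's share is 20% × £8600 = £1720. Patient owes £1720 (running OOP £5755.80).
Bill 4, £4175: deductible already satisfied, so patient's share is 20% × £4175 = £835. Adding that to £5755.80 gives £6590.80, past the £6475 cap; patient pays only £6475 − £5755.80 = £719.20.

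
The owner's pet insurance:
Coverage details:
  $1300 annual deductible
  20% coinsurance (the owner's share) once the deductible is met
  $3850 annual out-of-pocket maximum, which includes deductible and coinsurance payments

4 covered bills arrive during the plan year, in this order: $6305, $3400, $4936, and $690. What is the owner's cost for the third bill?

$869

#1 ($6305): $1300 to deductible, leaving $5005; 20% of $5005 = $1001. Owner pays $2301; OOP now $2301.
#2 ($3400): deductible met; 20% of $3400 = $680. Owner owes $680 (running OOP $2981).
#3 ($4936): deductible already satisfied, so owner's share is 20% × $4936 = $987.20. OOP would hit $3968.20 > $3850, so the cap limits the owner to $3850 − $2981 = $869.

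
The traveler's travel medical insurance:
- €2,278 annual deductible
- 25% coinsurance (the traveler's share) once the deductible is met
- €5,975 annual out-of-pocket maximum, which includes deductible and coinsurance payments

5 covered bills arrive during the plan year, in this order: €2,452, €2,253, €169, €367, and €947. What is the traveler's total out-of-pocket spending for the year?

€3,255.50

Claim 1 (€2,452): €2,278 to deductible, leaving €174; 25% of €174 = €43.50. Traveler pays €2,321.50; OOP now €2,321.50.
Claim 2 (€2,253): 25% coinsurance on €2,253 = €563.25. Traveler pays €563.25; OOP now €2,884.75.
Claim 3 (€169): 25% coinsurance on €169 = €42.25. Traveler owes €42.25 (running OOP €2,927).
Claim 4 (€367): deductible met; 25% of €367 = €91.75. Traveler owes €91.75 (running OOP €3,018.75).
Claim 5 (€947): 25% coinsurance on €947 = €236.75. Cost to traveler: €236.75. OOP to date €3,255.50.
Total paid by the traveler: €2,321.50 + €563.25 + €42.25 + €91.75 + €236.75 = €3,255.50.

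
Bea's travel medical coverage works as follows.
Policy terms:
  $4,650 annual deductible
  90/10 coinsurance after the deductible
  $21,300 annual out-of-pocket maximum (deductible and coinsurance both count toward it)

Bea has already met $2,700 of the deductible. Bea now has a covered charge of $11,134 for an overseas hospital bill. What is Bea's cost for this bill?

$2,700 of the $4,650 deductible is already met, leaving $1,950.
The remaining $9,184 (= $11,134 − $1,950) moves to coinsurance.
Traveler's 10% share of $9,184 is $918.40.
Traveler responsibility before any cap: $1,950 + $918.40 = $2,868.40.
Cumulative spending $2,700 + $2,868.40 = $5,568.40 stays under the $21,300 maximum.

$2,868.40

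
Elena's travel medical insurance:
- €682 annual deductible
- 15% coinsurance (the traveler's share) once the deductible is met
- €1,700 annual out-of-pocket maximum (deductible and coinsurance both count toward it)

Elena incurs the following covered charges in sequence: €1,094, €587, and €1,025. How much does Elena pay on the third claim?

€153.75

Claim 1 (€1,094): €682 finishes the deductible; €412 goes to coinsurance; 15% of €412 = €61.80. Traveler pays €743.80; OOP now €743.80.
Claim 2 (€587): deductible met; 15% of €587 = €88.05. Traveler owes €88.05 (running OOP €831.85).
Claim 3 (€1,025): 15% coinsurance on €1,025 = €153.75. Traveler owes €153.75 (running OOP €985.60).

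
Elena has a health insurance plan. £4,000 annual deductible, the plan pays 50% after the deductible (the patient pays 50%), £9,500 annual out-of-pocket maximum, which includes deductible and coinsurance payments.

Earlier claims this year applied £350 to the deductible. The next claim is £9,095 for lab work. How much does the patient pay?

£6,372.50

£350 of the £4,000 deductible is already met, leaving £3,650.
After the £3,650 deductible portion, £9,095 − £3,650 = £5,445 is subject to coinsurance.
Coinsurance: £5,445 × 50% = £2,722.50.
So the patient owes £3,650 + £2,722.50 = £6,372.50 before any cap.
Total out-of-pocket so far would be £350 + £6,372.50 = £6,722.50, below the £9,500 cap — no reduction.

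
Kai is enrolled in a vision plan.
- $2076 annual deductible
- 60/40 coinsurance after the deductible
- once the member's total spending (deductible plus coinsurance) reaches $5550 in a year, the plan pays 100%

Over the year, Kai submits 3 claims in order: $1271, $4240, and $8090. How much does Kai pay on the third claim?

Bill 1, $1271: fully absorbed by the deductible. Member owes $1271 (running OOP $1271).
Bill 2, $4240: $805 finishes the deductible; $3435 goes to coinsurance; coinsurance $3435 × 40% = $1374. Member pays $2179; OOP now $3450.
Bill 3, $8090: deductible already satisfied, so member's share is 40% × $8090 = $3236. Adding that to $3450 gives $6686, past the $5550 cap; member pays only $5550 − $3450 = $2100.

$2100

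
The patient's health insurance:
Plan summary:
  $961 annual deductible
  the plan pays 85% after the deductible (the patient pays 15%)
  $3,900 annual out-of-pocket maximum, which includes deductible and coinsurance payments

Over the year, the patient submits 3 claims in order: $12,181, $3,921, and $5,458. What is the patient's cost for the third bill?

Claim 1 — $12,181: deductible takes $961, $11,220 remains; coinsurance $11,220 × 15% = $1,683. Patient owes $2,644 (running OOP $2,644).
Claim 2 — $3,921: deductible met; 15% of $3,921 = $588.15. Patient pays $588.15; OOP now $3,232.15.
Claim 3 — $5,458: deductible met; 15% of $5,458 = $818.70. Adding that to $3,232.15 gives $4,050.85, past the $3,900 cap; patient pays only $3,900 − $3,232.15 = $667.85.

$667.85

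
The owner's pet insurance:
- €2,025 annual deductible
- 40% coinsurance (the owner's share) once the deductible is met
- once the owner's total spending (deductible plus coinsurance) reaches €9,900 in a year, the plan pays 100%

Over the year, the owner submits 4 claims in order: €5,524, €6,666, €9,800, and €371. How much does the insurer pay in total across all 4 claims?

#1 (€5,524): deductible takes €2,025, €3,499 remains; owner's 40% is €1,399.60. Owner pays €3,424.60; OOP now €3,424.60. Plan pays €5,524 − €3,424.60 = €2,099.40.
#2 (€6,666): deductible met; 40% of €6,666 = €2,666.40. Owner pays €2,666.40; OOP now €6,091. Insurer: €6,666 − €2,666.40 = €3,999.60.
#3 (€9,800): 40% coinsurance on €9,800 = €3,920. Adding that to €6,091 gives €10,011, past the €9,900 cap; owner pays only €9,900 − €6,091 = €3,809. Plan pays €9,800 − €3,809 = €5,991.
#4 (€371): deductible already satisfied, so owner's share is 40% × €371 = €148.40. That would push OOP to €10,048.40, over the €9,900 cap, so owner pays €9,900 − €9,900 = €0. Plan pays €371 − €0 = €371.
Insurer total: €2,099.40 + €3,999.60 + €5,991 + €371 = €12,461.

€12,461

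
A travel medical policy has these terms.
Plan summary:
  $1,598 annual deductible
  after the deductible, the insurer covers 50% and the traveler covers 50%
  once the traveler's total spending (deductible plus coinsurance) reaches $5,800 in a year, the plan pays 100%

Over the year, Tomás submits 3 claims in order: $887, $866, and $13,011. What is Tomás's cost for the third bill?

$4,124.50

Claim 1 — $887: fully absorbed by the deductible. Traveler pays $887; OOP now $887.
Claim 2 — $866: $711 to deductible, leaving $155; traveler's 50% is $77.50. Cost to traveler: $788.50. OOP to date $1,675.50.
Claim 3 — $13,011: deductible met; 50% of $13,011 = $6,505.50. OOP would hit $8,181 > $5,800, so the cap limits the traveler to $5,800 − $1,675.50 = $4,124.50.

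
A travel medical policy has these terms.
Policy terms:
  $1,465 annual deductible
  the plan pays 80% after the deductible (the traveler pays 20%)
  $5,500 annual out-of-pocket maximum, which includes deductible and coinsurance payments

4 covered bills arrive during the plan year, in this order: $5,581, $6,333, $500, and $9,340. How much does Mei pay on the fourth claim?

Claim 1 — $5,581: $1,465 to deductible, leaving $4,116; 20% of $4,116 = $823.20. Traveler owes $2,288.20 (running OOP $2,288.20).
Claim 2 — $6,333: deductible met; 20% of $6,333 = $1,266.60. Traveler pays $1,266.60; OOP now $3,554.80.
Claim 3 — $500: 20% coinsurance on $500 = $100. Cost to traveler: $100. OOP to date $3,654.80.
Claim 4 — $9,340: 20% coinsurance on $9,340 = $1,868. That would push OOP to $5,522.80, over the $5,500 cap, so traveler pays $5,500 − $3,654.80 = $1,845.20.

$1,845.20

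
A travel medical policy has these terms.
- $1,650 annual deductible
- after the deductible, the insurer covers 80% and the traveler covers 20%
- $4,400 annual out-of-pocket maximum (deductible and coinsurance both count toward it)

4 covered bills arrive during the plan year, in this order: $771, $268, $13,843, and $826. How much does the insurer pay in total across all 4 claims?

#1 ($771): all of it applies to the deductible. Traveler owes $771 (running OOP $771). Insurer: $771 − $771 = $0.
#2 ($268): all of it applies to the deductible. Traveler pays $268; OOP now $1,039. Plan pays $268 − $268 = $0.
#3 ($13,843): $611 to deductible, leaving $13,232; 20% of $13,232 = $2,646.40. Cost to traveler: $3,257.40. OOP to date $4,296.40. Plan pays $13,843 − $3,257.40 = $10,585.60.
#4 ($826): deductible met; 20% of $826 = $165.20. That would push OOP to $4,461.60, over the $4,400 cap, so traveler pays $4,400 − $4,296.40 = $103.60. Plan pays $826 − $103.60 = $722.40.
Insurer total: $0 + $0 + $10,585.60 + $722.40 = $11,308.

$11,308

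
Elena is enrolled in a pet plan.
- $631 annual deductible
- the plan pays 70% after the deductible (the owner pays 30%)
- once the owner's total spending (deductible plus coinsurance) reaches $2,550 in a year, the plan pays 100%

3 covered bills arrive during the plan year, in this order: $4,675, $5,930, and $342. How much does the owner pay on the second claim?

#1 ($4,675): deductible takes $631, $4,044 remains; owner's 30% is $1,213.20. Owner owes $1,844.20 (running OOP $1,844.20).
#2 ($5,930): 30% coinsurance on $5,930 = $1,779. That would push OOP to $3,623.20, over the $2,550 cap, so owner pays $2,550 − $1,844.20 = $705.80.

$705.80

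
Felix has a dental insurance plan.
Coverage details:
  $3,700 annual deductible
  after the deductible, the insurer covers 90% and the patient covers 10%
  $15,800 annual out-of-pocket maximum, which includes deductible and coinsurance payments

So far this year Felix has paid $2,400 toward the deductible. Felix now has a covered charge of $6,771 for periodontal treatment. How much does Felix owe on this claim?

$1,847.10

Deductible still to meet: $3,700 − $2,400 = $1,300.
After the $1,300 deductible portion, $6,771 − $1,300 = $5,471 is subject to coinsurance.
Coinsurance: $5,471 × 10% = $547.10.
That puts the patient's cost at $1,300 + $547.10 = $1,847.10 before any cap.
Cumulative spending $2,400 + $1,847.10 = $4,247.10 stays under the $15,800 maximum.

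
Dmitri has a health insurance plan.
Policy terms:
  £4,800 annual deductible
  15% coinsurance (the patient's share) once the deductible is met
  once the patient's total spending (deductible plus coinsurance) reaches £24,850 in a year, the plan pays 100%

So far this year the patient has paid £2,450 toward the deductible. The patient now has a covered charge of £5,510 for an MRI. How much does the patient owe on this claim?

£2,450 of the £4,800 deductible is already met, leaving £2,350.
That leaves £5,510 − £2,350 = £3,160 for coinsurance.
15% of £3,160 = £474 falls to the patient.
Patient responsibility before any cap: £2,350 + £474 = £2,824.
Year-to-date out-of-pocket becomes £2,450 + £2,824 = £5,274, still under the £24,850 maximum, so no cap applies.

£2,824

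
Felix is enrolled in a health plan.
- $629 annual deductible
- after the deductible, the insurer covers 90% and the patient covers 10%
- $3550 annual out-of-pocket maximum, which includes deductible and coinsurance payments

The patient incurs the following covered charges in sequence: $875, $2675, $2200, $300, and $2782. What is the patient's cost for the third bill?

$220

Claim 1 ($875): $629 finishes the deductible; $246 goes to coinsurance; patient's 10% is $24.60. Patient owes $653.60 (running OOP $653.60).
Claim 2 ($2675): deductible met; 10% of $2675 = $267.50. Patient pays $267.50; OOP now $921.10.
Claim 3 ($2200): 10% coinsurance on $2200 = $220. Patient owes $220 (running OOP $1141.10).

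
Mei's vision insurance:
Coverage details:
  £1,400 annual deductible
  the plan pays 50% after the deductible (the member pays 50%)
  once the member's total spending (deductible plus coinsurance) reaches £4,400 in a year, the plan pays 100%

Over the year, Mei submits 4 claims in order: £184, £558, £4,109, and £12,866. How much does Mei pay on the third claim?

Claim 1 (£184): entire amount goes to the deductible. Member pays £184; OOP now £184.
Claim 2 (£558): fully absorbed by the deductible. Cost to member: £558. OOP to date £742.
Claim 3 (£4,109): £658 to deductible, leaving £3,451; 50% of £3,451 = £1,725.50. Cost to member: £2,383.50. OOP to date £3,125.50.

£2,383.50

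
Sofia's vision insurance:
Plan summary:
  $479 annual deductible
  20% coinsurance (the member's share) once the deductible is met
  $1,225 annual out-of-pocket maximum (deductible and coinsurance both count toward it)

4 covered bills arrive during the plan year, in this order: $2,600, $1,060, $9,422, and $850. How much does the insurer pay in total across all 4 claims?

Bill 1, $2,600: $479 finishes the deductible; $2,121 goes to coinsurance; member's 20% is $424.20. Member owes $903.20 (running OOP $903.20). Plan pays $2,600 − $903.20 = $1,696.80.
Bill 2, $1,060: deductible already satisfied, so member's share is 20% × $1,060 = $212. Cost to member: $212. OOP to date $1,115.20. Insurer: $1,060 − $212 = $848.
Bill 3, $9,422: 20% coinsurance on $9,422 = $1,884.40. OOP would hit $2,999.60 > $1,225, so the cap limits the member to $1,225 − $1,115.20 = $109.80. Insurer: $9,422 − $109.80 = $9,312.20.
Bill 4, $850: deductible already satisfied, so member's share is 20% × $850 = $170. OOP would hit $1,395 > $1,225, so the cap limits the member to $1,225 − $1,225 = $0. Plan pays $850 − $0 = $850.
Insurer total: $1,696.80 + $848 + $9,312.20 + $850 = $12,707.

$12,707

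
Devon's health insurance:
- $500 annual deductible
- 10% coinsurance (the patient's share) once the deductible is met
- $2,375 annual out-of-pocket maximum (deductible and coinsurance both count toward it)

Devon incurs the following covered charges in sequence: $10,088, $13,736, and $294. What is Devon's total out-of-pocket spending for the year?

#1 ($10,088): $500 to deductible, leaving $9,588; coinsurance $9,588 × 10% = $958.80. Cost to patient: $1,458.80. OOP to date $1,458.80.
#2 ($13,736): deductible met; 10% of $13,736 = $1,373.60. Adding that to $1,458.80 gives $2,832.40, past the $2,375 cap; patient pays only $2,375 − $1,458.80 = $916.20.
#3 ($294): 10% coinsurance on $294 = $29.40. That would push OOP to $2,404.40, over the $2,375 cap, so patient pays $2,375 − $2,375 = $0.
Total paid by the patient: $1,458.80 + $916.20 + $0 = $2,375.

$2,375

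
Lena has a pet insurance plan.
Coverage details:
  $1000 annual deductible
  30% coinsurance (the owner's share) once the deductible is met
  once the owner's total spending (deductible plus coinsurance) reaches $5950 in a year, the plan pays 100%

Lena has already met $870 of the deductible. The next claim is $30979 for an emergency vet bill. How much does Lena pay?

$5080

Deductible still to meet: $1000 − $870 = $130.
The remaining $30849 (= $30979 − $130) moves to coinsurance.
Owner's 30% share of $30849 is $9254.70.
That puts the owner's cost at $130 + $9254.70 = $9384.70 before any cap.
That would bring total out-of-pocket to $10254.70, past the $5950 cap. The owner is capped at $5950 − $870 = $5080 on this claim.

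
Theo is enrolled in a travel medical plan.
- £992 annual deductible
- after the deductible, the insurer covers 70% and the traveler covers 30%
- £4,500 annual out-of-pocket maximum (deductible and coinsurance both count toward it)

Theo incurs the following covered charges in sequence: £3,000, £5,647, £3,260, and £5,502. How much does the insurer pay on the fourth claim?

£5,268.50

Claim 1 — £3,000: deductible takes £992, £2,008 remains; traveler's 30% is £602.40. Traveler owes £1,594.40 (running OOP £1,594.40). Insurer: £3,000 − £1,594.40 = £1,405.60.
Claim 2 — £5,647: deductible met; 30% of £5,647 = £1,694.10. Traveler pays £1,694.10; OOP now £3,288.50. Insurer: £5,647 − £1,694.10 = £3,952.90.
Claim 3 — £3,260: deductible already satisfied, so traveler's share is 30% × £3,260 = £978. Traveler pays £978; OOP now £4,266.50. Plan pays £3,260 − £978 = £2,282.
Claim 4 — £5,502: 30% coinsurance on £5,502 = £1,650.60. OOP would hit £5,917.10 > £4,500, so the cap limits the traveler to £4,500 − £4,266.50 = £233.50. Insurer: £5,502 − £233.50 = £5,268.50.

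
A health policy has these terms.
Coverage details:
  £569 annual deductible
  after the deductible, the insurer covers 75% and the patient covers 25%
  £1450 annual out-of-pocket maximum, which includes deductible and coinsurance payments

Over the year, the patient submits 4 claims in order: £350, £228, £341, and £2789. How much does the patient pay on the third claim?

Claim 1 — £350: all of it applies to the deductible. Patient owes £350 (running OOP £350).
Claim 2 — £228: £219 to deductible, leaving £9; 25% of £9 = £2.25. Patient owes £221.25 (running OOP £571.25).
Claim 3 — £341: 25% coinsurance on £341 = £85.25. Cost to patient: £85.25. OOP to date £656.50.

£85.25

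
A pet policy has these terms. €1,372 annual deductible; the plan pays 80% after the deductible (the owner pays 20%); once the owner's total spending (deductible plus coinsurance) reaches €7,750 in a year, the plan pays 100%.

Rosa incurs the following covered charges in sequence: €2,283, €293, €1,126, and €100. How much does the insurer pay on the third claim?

Bill 1, €2,283: €1,372 to deductible, leaving €911; 20% of €911 = €182.20. Cost to owner: €1,554.20. OOP to date €1,554.20. Insurer: €2,283 − €1,554.20 = €728.80.
Bill 2, €293: 20% coinsurance on €293 = €58.60. Owner owes €58.60 (running OOP €1,612.80). Plan pays €293 − €58.60 = €234.40.
Bill 3, €1,126: deductible already satisfied, so owner's share is 20% × €1,126 = €225.20. Owner pays €225.20; OOP now €1,838. Insurer: €1,126 − €225.20 = €900.80.

€900.80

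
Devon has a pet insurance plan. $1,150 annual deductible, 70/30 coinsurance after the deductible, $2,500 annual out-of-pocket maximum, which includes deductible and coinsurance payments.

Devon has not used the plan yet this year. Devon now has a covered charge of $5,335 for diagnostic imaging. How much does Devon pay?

$2,405.50

Deductible not yet touched, so the first $1,150 of the bill goes to the deductible.
That leaves $5,335 − $1,150 = $4,185 for coinsurance.
30% of $4,185 = $1,255.50 falls to the owner.
That puts the owner's cost at $1,150 + $1,255.50 = $2,405.50 before any cap.
Cumulative spending $0 + $2,405.50 = $2,405.50 stays under the $2,500 maximum.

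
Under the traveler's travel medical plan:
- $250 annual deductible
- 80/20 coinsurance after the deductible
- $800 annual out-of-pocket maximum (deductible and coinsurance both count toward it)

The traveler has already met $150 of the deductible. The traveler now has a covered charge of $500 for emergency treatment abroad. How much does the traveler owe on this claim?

$180

Deductible still to meet: $250 − $150 = $100.
That leaves $500 − $100 = $400 for coinsurance.
Traveler's 20% share of $400 is $80.
Traveler responsibility before any cap: $100 + $80 = $180.
Total out-of-pocket so far would be $150 + $180 = $330, below the $800 cap — no reduction.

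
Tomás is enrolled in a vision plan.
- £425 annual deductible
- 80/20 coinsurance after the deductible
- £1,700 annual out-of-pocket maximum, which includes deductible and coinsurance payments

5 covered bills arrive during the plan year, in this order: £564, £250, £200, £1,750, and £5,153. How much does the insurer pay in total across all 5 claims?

Claim 1 — £564: £425 to deductible, leaving £139; coinsurance £139 × 20% = £27.80. Member owes £452.80 (running OOP £452.80). Insurer: £564 − £452.80 = £111.20.
Claim 2 — £250: 20% coinsurance on £250 = £50. Member pays £50; OOP now £502.80. Plan pays £250 − £50 = £200.
Claim 3 — £200: deductible met; 20% of £200 = £40. Member pays £40; OOP now £542.80. Insurer: £200 − £40 = £160.
Claim 4 — £1,750: deductible met; 20% of £1,750 = £350. Member owes £350 (running OOP £892.80). Insurer: £1,750 − £350 = £1,400.
Claim 5 — £5,153: 20% coinsurance on £5,153 = £1,030.60. Adding that to £892.80 gives £1,923.40, past the £1,700 cap; member pays only £1,700 − £892.80 = £807.20. Insurer: £5,153 − £807.20 = £4,345.80.
Insurer total = bills − member's total = £7,917 − £1,700 = £6,217.

£6,217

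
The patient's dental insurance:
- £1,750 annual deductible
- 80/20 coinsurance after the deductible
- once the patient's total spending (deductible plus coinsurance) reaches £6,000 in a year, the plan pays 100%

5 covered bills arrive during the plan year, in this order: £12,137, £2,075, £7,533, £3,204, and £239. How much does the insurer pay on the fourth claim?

£2,953

Claim 1 (£12,137): £1,750 to deductible, leaving £10,387; 20% of £10,387 = £2,077.40. Patient owes £3,827.40 (running OOP £3,827.40). Plan pays £12,137 − £3,827.40 = £8,309.60.
Claim 2 (£2,075): deductible met; 20% of £2,075 = £415. Cost to patient: £415. OOP to date £4,242.40. Insurer: £2,075 − £415 = £1,660.
Claim 3 (£7,533): deductible already satisfied, so patient's share is 20% × £7,533 = £1,506.60. Cost to patient: £1,506.60. OOP to date £5,749. Plan pays £7,533 − £1,506.60 = £6,026.40.
Claim 4 (£3,204): 20% coinsurance on £3,204 = £640.80. OOP would hit £6,389.80 > £6,000, so the cap limits the patient to £6,000 − £5,749 = £251. Insurer: £3,204 − £251 = £2,953.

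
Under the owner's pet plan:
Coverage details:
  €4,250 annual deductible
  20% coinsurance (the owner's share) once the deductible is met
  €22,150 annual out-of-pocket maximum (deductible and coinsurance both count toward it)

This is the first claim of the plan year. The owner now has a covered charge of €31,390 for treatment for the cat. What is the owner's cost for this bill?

Nothing has been paid toward the €4,250 deductible, so the first €4,250 of this charge is applied there.
The remaining €27,140 (= €31,390 − €4,250) moves to coinsurance.
Owner's 20% share of €27,140 is €5,428.
That puts the owner's cost at €4,250 + €5,428 = €9,678 before any cap.
Cumulative spending €0 + €9,678 = €9,678 stays under the €22,150 maximum.

€9,678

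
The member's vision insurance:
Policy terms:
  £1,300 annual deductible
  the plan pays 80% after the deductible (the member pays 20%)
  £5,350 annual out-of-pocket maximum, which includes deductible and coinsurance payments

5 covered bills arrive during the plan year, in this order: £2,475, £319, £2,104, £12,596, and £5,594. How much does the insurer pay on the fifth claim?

£4,782.80

Claim 1 (£2,475): deductible takes £1,300, £1,175 remains; 20% of £1,175 = £235. Cost to member: £1,535. OOP to date £1,535. Insurer: £2,475 − £1,535 = £940.
Claim 2 (£319): deductible already satisfied, so member's share is 20% × £319 = £63.80. Member pays £63.80; OOP now £1,598.80. Plan pays £319 − £63.80 = £255.20.
Claim 3 (£2,104): deductible met; 20% of £2,104 = £420.80. Cost to member: £420.80. OOP to date £2,019.60. Insurer: £2,104 − £420.80 = £1,683.20.
Claim 4 (£12,596): deductible already satisfied, so member's share is 20% × £12,596 = £2,519.20. Member owes £2,519.20 (running OOP £4,538.80). Insurer: £12,596 − £2,519.20 = £10,076.80.
Claim 5 (£5,594): deductible already satisfied, so member's share is 20% × £5,594 = £1,118.80. OOP would hit £5,657.60 > £5,350, so the cap limits the member to £5,350 − £4,538.80 = £811.20. Insurer: £5,594 − £811.20 = £4,782.80.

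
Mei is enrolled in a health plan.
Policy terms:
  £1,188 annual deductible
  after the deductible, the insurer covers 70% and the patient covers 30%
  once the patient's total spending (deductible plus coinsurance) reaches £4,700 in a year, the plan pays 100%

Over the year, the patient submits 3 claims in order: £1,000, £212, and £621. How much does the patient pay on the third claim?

Claim 1 (£1,000): all of it applies to the deductible. Cost to patient: £1,000. OOP to date £1,000.
Claim 2 (£212): £188 to deductible, leaving £24; patient's 30% is £7.20. Cost to patient: £195.20. OOP to date £1,195.20.
Claim 3 (£621): deductible met; 30% of £621 = £186.30. Cost to patient: £186.30. OOP to date £1,381.50.

£186.30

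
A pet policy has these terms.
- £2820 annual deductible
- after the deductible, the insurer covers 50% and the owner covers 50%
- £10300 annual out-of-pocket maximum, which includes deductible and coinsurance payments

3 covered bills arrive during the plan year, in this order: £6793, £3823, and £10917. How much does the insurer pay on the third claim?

Claim 1 — £6793: £2820 to deductible, leaving £3973; coinsurance £3973 × 50% = £1986.50. Owner pays £4806.50; OOP now £4806.50. Insurer: £6793 − £4806.50 = £1986.50.
Claim 2 — £3823: deductible already satisfied, so owner's share is 50% × £3823 = £1911.50. Owner owes £1911.50 (running OOP £6718). Plan pays £3823 − £1911.50 = £1911.50.
Claim 3 — £10917: deductible met; 50% of £10917 = £5458.50. That would push OOP to £12176.50, over the £10300 cap, so owner pays £10300 − £6718 = £3582. Insurer: £10917 − £3582 = £7335.

£7335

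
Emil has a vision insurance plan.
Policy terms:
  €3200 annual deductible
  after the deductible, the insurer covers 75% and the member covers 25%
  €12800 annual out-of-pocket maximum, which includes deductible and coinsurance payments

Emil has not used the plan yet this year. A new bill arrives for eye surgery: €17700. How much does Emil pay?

€6825

Nothing has been paid toward the €3200 deductible, so the first €3200 of this charge is applied there.
After the €3200 deductible portion, €17700 − €3200 = €14500 is subject to coinsurance.
Coinsurance: €14500 × 25% = €3625.
Member responsibility before any cap: €3200 + €3625 = €6825.
Cumulative spending €0 + €6825 = €6825 stays under the €12800 maximum.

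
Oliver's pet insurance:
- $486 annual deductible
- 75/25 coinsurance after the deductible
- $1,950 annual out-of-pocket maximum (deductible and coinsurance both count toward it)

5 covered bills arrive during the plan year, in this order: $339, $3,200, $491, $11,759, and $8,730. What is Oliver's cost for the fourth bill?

$578

Bill 1, $339: entire amount goes to the deductible. Owner pays $339; OOP now $339.
Bill 2, $3,200: $147 finishes the deductible; $3,053 goes to coinsurance; coinsurance $3,053 × 25% = $763.25. Cost to owner: $910.25. OOP to date $1,249.25.
Bill 3, $491: deductible already satisfied, so owner's share is 25% × $491 = $122.75. Owner owes $122.75 (running OOP $1,372).
Bill 4, $11,759: deductible already satisfied, so owner's share is 25% × $11,759 = $2,939.75. Adding that to $1,372 gives $4,311.75, past the $1,950 cap; owner pays only $1,950 − $1,372 = $578.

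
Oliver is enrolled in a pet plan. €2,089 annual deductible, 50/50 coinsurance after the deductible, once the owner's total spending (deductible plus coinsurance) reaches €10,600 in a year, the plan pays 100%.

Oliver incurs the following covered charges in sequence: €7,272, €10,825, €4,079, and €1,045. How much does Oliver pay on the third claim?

€507

#1 (€7,272): deductible takes €2,089, €5,183 remains; 50% of €5,183 = €2,591.50. Owner owes €4,680.50 (running OOP €4,680.50).
#2 (€10,825): deductible already satisfied, so owner's share is 50% × €10,825 = €5,412.50. Owner pays €5,412.50; OOP now €10,093.
#3 (€4,079): 50% coinsurance on €4,079 = €2,039.50. OOP would hit €12,132.50 > €10,600, so the cap limits the owner to €10,600 − €10,093 = €507.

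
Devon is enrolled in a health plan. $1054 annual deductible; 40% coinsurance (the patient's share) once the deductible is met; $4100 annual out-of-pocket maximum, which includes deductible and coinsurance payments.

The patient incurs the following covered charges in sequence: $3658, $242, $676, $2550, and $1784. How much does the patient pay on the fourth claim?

$1020

#1 ($3658): deductible takes $1054, $2604 remains; coinsurance $2604 × 40% = $1041.60. Patient pays $2095.60; OOP now $2095.60.
#2 ($242): deductible already satisfied, so patient's share is 40% × $242 = $96.80. Cost to patient: $96.80. OOP to date $2192.40.
#3 ($676): deductible already satisfied, so patient's share is 40% × $676 = $270.40. Cost to patient: $270.40. OOP to date $2462.80.
#4 ($2550): deductible already satisfied, so patient's share is 40% × $2550 = $1020. Patient owes $1020 (running OOP $3482.80).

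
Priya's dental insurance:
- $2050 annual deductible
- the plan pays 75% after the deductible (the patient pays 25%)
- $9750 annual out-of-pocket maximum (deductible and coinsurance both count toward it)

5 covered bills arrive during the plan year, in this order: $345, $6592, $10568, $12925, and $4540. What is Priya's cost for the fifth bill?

Claim 1 ($345): entire amount goes to the deductible. Cost to patient: $345. OOP to date $345.
Claim 2 ($6592): $1705 to deductible, leaving $4887; patient's 25% is $1221.75. Patient pays $2926.75; OOP now $3271.75.
Claim 3 ($10568): 25% coinsurance on $10568 = $2642. Patient pays $2642; OOP now $5913.75.
Claim 4 ($12925): deductible already satisfied, so patient's share is 25% × $12925 = $3231.25. Patient owes $3231.25 (running OOP $9145).
Claim 5 ($4540): 25% coinsurance on $4540 = $1135. OOP would hit $10280 > $9750, so the cap limits the patient to $9750 − $9145 = $605.

$605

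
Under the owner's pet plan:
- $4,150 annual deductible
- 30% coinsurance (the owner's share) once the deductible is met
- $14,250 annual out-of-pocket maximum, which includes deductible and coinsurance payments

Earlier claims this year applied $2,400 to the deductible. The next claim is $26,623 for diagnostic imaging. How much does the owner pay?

$2,400 of the $4,150 deductible is already met, leaving $1,750.
That leaves $26,623 − $1,750 = $24,873 for coinsurance.
Owner's 30% share of $24,873 is $7,461.90.
So the owner owes $1,750 + $7,461.90 = $9,211.90 before any cap.
Total out-of-pocket so far would be $2,400 + $9,211.90 = $11,611.90, below the $14,250 cap — no reduction.

$9,211.90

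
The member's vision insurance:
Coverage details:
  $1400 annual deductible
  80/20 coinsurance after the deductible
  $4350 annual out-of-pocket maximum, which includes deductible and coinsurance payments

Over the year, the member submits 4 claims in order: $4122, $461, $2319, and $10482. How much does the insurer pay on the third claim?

Bill 1, $4122: $1400 to deductible, leaving $2722; 20% of $2722 = $544.40. Member pays $1944.40; OOP now $1944.40. Plan pays $4122 − $1944.40 = $2177.60.
Bill 2, $461: deductible met; 20% of $461 = $92.20. Member owes $92.20 (running OOP $2036.60). Plan pays $461 − $92.20 = $368.80.
Bill 3, $2319: deductible already satisfied, so member's share is 20% × $2319 = $463.80. Member pays $463.80; OOP now $2500.40. Plan pays $2319 − $463.80 = $1855.20.

$1855.20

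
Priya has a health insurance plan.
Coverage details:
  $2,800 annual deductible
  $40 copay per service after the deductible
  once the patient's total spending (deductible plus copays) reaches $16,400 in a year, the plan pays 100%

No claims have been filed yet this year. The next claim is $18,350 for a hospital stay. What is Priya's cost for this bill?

$2,840

Deductible not yet touched, so the first $2,800 of the bill goes to the deductible.
That leaves $18,350 − $2,800 = $15,550 for the copay.
Copay on this service: $40.
So the patient owes $2,800 + $40 = $2,840 before any cap.
Total out-of-pocket so far would be $0 + $2,840 = $2,840, below the $16,400 cap — no reduction.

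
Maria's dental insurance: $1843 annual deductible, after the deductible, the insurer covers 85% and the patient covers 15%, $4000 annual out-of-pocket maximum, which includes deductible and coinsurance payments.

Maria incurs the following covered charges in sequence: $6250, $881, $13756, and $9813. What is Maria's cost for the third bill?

$1363.80

#1 ($6250): $1843 to deductible, leaving $4407; coinsurance $4407 × 15% = $661.05. Patient owes $2504.05 (running OOP $2504.05).
#2 ($881): deductible already satisfied, so patient's share is 15% × $881 = $132.15. Patient owes $132.15 (running OOP $2636.20).
#3 ($13756): deductible met; 15% of $13756 = $2063.40. Adding that to $2636.20 gives $4699.60, past the $4000 cap; patient pays only $4000 − $2636.20 = $1363.80.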